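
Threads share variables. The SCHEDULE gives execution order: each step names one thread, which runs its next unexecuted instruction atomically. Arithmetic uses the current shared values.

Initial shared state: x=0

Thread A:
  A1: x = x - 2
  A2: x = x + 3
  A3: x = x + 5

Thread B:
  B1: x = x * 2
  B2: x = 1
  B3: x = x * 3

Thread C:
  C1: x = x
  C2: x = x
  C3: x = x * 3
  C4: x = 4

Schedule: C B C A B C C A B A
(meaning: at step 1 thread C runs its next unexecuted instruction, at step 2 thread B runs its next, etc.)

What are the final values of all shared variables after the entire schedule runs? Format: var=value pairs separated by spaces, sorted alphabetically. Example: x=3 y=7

Step 1: thread C executes C1 (x = x). Shared: x=0. PCs: A@0 B@0 C@1
Step 2: thread B executes B1 (x = x * 2). Shared: x=0. PCs: A@0 B@1 C@1
Step 3: thread C executes C2 (x = x). Shared: x=0. PCs: A@0 B@1 C@2
Step 4: thread A executes A1 (x = x - 2). Shared: x=-2. PCs: A@1 B@1 C@2
Step 5: thread B executes B2 (x = 1). Shared: x=1. PCs: A@1 B@2 C@2
Step 6: thread C executes C3 (x = x * 3). Shared: x=3. PCs: A@1 B@2 C@3
Step 7: thread C executes C4 (x = 4). Shared: x=4. PCs: A@1 B@2 C@4
Step 8: thread A executes A2 (x = x + 3). Shared: x=7. PCs: A@2 B@2 C@4
Step 9: thread B executes B3 (x = x * 3). Shared: x=21. PCs: A@2 B@3 C@4
Step 10: thread A executes A3 (x = x + 5). Shared: x=26. PCs: A@3 B@3 C@4

Answer: x=26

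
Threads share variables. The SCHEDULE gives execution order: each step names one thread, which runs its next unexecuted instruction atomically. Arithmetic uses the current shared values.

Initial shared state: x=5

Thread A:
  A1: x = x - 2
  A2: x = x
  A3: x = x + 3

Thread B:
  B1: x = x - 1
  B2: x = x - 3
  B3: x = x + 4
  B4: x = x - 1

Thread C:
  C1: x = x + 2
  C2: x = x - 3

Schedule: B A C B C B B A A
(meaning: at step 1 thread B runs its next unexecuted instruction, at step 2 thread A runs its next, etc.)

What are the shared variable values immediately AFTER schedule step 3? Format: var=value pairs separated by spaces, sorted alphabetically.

Answer: x=4

Derivation:
Step 1: thread B executes B1 (x = x - 1). Shared: x=4. PCs: A@0 B@1 C@0
Step 2: thread A executes A1 (x = x - 2). Shared: x=2. PCs: A@1 B@1 C@0
Step 3: thread C executes C1 (x = x + 2). Shared: x=4. PCs: A@1 B@1 C@1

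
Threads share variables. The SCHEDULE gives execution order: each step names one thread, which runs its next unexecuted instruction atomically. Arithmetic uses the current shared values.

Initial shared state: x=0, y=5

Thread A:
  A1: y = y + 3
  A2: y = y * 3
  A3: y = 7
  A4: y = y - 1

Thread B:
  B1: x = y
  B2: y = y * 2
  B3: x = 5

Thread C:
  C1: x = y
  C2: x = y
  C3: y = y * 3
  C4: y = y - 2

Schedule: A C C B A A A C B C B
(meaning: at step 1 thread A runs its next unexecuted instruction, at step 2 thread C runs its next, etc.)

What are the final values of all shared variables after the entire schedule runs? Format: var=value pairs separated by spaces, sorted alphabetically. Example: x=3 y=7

Step 1: thread A executes A1 (y = y + 3). Shared: x=0 y=8. PCs: A@1 B@0 C@0
Step 2: thread C executes C1 (x = y). Shared: x=8 y=8. PCs: A@1 B@0 C@1
Step 3: thread C executes C2 (x = y). Shared: x=8 y=8. PCs: A@1 B@0 C@2
Step 4: thread B executes B1 (x = y). Shared: x=8 y=8. PCs: A@1 B@1 C@2
Step 5: thread A executes A2 (y = y * 3). Shared: x=8 y=24. PCs: A@2 B@1 C@2
Step 6: thread A executes A3 (y = 7). Shared: x=8 y=7. PCs: A@3 B@1 C@2
Step 7: thread A executes A4 (y = y - 1). Shared: x=8 y=6. PCs: A@4 B@1 C@2
Step 8: thread C executes C3 (y = y * 3). Shared: x=8 y=18. PCs: A@4 B@1 C@3
Step 9: thread B executes B2 (y = y * 2). Shared: x=8 y=36. PCs: A@4 B@2 C@3
Step 10: thread C executes C4 (y = y - 2). Shared: x=8 y=34. PCs: A@4 B@2 C@4
Step 11: thread B executes B3 (x = 5). Shared: x=5 y=34. PCs: A@4 B@3 C@4

Answer: x=5 y=34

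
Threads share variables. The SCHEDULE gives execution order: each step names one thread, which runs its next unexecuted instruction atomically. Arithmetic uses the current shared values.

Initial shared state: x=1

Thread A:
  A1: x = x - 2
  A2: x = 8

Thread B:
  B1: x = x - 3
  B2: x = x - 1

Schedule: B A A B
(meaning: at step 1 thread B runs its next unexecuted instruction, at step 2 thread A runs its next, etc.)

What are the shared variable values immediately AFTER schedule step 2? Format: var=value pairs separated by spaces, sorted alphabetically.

Answer: x=-4

Derivation:
Step 1: thread B executes B1 (x = x - 3). Shared: x=-2. PCs: A@0 B@1
Step 2: thread A executes A1 (x = x - 2). Shared: x=-4. PCs: A@1 B@1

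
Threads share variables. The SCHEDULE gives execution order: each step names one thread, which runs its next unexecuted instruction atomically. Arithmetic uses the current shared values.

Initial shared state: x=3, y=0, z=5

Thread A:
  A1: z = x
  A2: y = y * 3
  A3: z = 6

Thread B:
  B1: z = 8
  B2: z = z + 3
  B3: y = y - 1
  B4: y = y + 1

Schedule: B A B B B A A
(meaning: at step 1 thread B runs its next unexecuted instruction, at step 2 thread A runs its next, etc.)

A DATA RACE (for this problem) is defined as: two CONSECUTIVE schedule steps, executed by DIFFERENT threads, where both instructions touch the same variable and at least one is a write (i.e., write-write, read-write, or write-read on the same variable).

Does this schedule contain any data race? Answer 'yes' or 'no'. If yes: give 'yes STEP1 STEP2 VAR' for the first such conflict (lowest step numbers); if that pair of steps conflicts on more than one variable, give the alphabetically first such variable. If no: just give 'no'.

Steps 1,2: B(z = 8) vs A(z = x). RACE on z (W-W).
Steps 2,3: A(z = x) vs B(z = z + 3). RACE on z (W-W).
Steps 3,4: same thread (B). No race.
Steps 4,5: same thread (B). No race.
Steps 5,6: B(y = y + 1) vs A(y = y * 3). RACE on y (W-W).
Steps 6,7: same thread (A). No race.
First conflict at steps 1,2.

Answer: yes 1 2 z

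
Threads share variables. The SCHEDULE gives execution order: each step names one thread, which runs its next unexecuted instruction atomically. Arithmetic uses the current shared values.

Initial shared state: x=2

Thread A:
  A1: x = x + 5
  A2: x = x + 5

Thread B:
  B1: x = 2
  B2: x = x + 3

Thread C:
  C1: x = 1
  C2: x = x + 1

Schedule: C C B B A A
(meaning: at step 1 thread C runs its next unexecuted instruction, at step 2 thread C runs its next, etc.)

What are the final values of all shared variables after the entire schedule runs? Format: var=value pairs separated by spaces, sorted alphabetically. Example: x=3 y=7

Answer: x=15

Derivation:
Step 1: thread C executes C1 (x = 1). Shared: x=1. PCs: A@0 B@0 C@1
Step 2: thread C executes C2 (x = x + 1). Shared: x=2. PCs: A@0 B@0 C@2
Step 3: thread B executes B1 (x = 2). Shared: x=2. PCs: A@0 B@1 C@2
Step 4: thread B executes B2 (x = x + 3). Shared: x=5. PCs: A@0 B@2 C@2
Step 5: thread A executes A1 (x = x + 5). Shared: x=10. PCs: A@1 B@2 C@2
Step 6: thread A executes A2 (x = x + 5). Shared: x=15. PCs: A@2 B@2 C@2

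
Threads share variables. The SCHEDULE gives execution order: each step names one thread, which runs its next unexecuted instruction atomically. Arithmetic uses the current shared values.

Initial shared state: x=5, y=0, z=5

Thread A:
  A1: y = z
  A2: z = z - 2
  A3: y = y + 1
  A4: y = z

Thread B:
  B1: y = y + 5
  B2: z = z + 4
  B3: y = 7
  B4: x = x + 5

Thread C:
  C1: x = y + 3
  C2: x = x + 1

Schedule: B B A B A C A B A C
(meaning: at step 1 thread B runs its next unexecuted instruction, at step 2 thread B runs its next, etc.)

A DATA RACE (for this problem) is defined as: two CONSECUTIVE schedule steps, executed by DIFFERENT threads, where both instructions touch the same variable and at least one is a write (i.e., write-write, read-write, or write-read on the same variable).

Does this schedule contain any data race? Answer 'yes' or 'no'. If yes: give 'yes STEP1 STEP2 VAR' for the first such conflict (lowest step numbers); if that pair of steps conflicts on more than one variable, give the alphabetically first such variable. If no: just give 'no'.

Answer: yes 2 3 z

Derivation:
Steps 1,2: same thread (B). No race.
Steps 2,3: B(z = z + 4) vs A(y = z). RACE on z (W-R).
Steps 3,4: A(y = z) vs B(y = 7). RACE on y (W-W).
Steps 4,5: B(r=-,w=y) vs A(r=z,w=z). No conflict.
Steps 5,6: A(r=z,w=z) vs C(r=y,w=x). No conflict.
Steps 6,7: C(x = y + 3) vs A(y = y + 1). RACE on y (R-W).
Steps 7,8: A(r=y,w=y) vs B(r=x,w=x). No conflict.
Steps 8,9: B(r=x,w=x) vs A(r=z,w=y). No conflict.
Steps 9,10: A(r=z,w=y) vs C(r=x,w=x). No conflict.
First conflict at steps 2,3.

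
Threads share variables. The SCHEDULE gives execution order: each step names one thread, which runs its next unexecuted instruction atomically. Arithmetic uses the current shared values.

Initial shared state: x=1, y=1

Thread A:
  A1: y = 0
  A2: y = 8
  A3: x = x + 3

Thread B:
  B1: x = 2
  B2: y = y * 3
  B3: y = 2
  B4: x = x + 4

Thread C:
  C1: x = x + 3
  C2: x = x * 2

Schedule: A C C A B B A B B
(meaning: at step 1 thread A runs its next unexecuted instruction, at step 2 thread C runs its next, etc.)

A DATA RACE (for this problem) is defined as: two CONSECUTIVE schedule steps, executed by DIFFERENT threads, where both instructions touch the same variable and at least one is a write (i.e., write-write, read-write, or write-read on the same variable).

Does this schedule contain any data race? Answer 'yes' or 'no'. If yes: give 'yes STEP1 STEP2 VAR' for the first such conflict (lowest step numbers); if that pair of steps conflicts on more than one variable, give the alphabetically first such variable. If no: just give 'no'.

Steps 1,2: A(r=-,w=y) vs C(r=x,w=x). No conflict.
Steps 2,3: same thread (C). No race.
Steps 3,4: C(r=x,w=x) vs A(r=-,w=y). No conflict.
Steps 4,5: A(r=-,w=y) vs B(r=-,w=x). No conflict.
Steps 5,6: same thread (B). No race.
Steps 6,7: B(r=y,w=y) vs A(r=x,w=x). No conflict.
Steps 7,8: A(r=x,w=x) vs B(r=-,w=y). No conflict.
Steps 8,9: same thread (B). No race.

Answer: no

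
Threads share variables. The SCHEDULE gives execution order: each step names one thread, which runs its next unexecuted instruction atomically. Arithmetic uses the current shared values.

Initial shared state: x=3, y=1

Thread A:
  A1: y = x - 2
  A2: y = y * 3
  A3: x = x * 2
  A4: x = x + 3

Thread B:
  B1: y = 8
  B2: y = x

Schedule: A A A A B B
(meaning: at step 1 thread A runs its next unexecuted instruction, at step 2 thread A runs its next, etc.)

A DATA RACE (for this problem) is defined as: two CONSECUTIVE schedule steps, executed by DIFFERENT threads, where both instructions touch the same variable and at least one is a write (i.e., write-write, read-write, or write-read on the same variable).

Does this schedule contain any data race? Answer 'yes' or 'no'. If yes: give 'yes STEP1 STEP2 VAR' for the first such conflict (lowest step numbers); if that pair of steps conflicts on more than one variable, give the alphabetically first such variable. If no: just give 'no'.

Answer: no

Derivation:
Steps 1,2: same thread (A). No race.
Steps 2,3: same thread (A). No race.
Steps 3,4: same thread (A). No race.
Steps 4,5: A(r=x,w=x) vs B(r=-,w=y). No conflict.
Steps 5,6: same thread (B). No race.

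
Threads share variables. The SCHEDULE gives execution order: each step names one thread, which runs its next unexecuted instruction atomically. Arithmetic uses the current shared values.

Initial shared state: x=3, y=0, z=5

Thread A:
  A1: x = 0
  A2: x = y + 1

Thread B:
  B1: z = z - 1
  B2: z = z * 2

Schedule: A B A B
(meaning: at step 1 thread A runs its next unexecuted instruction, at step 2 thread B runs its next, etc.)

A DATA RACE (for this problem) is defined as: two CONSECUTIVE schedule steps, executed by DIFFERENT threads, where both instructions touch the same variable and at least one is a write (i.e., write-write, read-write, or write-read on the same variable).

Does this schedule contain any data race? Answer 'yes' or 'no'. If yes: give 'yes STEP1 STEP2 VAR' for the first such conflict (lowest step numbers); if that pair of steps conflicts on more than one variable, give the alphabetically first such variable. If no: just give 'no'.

Steps 1,2: A(r=-,w=x) vs B(r=z,w=z). No conflict.
Steps 2,3: B(r=z,w=z) vs A(r=y,w=x). No conflict.
Steps 3,4: A(r=y,w=x) vs B(r=z,w=z). No conflict.

Answer: no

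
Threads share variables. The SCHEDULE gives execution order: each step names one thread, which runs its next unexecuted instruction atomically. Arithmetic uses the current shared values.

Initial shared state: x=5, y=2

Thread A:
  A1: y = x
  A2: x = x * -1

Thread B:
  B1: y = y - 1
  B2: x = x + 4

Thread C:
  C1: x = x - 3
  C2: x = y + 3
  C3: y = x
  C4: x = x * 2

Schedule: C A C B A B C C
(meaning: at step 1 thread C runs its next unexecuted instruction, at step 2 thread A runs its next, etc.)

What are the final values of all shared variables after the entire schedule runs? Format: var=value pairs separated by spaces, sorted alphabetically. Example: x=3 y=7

Answer: x=-2 y=-1

Derivation:
Step 1: thread C executes C1 (x = x - 3). Shared: x=2 y=2. PCs: A@0 B@0 C@1
Step 2: thread A executes A1 (y = x). Shared: x=2 y=2. PCs: A@1 B@0 C@1
Step 3: thread C executes C2 (x = y + 3). Shared: x=5 y=2. PCs: A@1 B@0 C@2
Step 4: thread B executes B1 (y = y - 1). Shared: x=5 y=1. PCs: A@1 B@1 C@2
Step 5: thread A executes A2 (x = x * -1). Shared: x=-5 y=1. PCs: A@2 B@1 C@2
Step 6: thread B executes B2 (x = x + 4). Shared: x=-1 y=1. PCs: A@2 B@2 C@2
Step 7: thread C executes C3 (y = x). Shared: x=-1 y=-1. PCs: A@2 B@2 C@3
Step 8: thread C executes C4 (x = x * 2). Shared: x=-2 y=-1. PCs: A@2 B@2 C@4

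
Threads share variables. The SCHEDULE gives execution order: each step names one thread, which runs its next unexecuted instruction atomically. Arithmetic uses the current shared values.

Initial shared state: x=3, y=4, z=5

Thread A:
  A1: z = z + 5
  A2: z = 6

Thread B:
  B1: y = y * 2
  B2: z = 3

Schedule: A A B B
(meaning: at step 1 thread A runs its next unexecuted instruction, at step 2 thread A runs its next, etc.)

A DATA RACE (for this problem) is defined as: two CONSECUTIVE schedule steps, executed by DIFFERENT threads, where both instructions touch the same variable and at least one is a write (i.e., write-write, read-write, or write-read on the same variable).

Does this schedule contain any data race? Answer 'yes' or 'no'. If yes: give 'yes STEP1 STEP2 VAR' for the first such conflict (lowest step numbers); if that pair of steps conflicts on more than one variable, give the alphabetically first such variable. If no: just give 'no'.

Steps 1,2: same thread (A). No race.
Steps 2,3: A(r=-,w=z) vs B(r=y,w=y). No conflict.
Steps 3,4: same thread (B). No race.

Answer: no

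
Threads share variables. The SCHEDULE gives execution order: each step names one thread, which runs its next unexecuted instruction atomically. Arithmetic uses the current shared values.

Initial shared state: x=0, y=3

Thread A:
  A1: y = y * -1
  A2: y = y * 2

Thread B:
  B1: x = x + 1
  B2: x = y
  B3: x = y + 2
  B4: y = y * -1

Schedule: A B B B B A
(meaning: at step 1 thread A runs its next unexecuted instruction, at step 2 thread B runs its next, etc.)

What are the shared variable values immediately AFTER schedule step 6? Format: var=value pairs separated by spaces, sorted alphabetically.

Step 1: thread A executes A1 (y = y * -1). Shared: x=0 y=-3. PCs: A@1 B@0
Step 2: thread B executes B1 (x = x + 1). Shared: x=1 y=-3. PCs: A@1 B@1
Step 3: thread B executes B2 (x = y). Shared: x=-3 y=-3. PCs: A@1 B@2
Step 4: thread B executes B3 (x = y + 2). Shared: x=-1 y=-3. PCs: A@1 B@3
Step 5: thread B executes B4 (y = y * -1). Shared: x=-1 y=3. PCs: A@1 B@4
Step 6: thread A executes A2 (y = y * 2). Shared: x=-1 y=6. PCs: A@2 B@4

Answer: x=-1 y=6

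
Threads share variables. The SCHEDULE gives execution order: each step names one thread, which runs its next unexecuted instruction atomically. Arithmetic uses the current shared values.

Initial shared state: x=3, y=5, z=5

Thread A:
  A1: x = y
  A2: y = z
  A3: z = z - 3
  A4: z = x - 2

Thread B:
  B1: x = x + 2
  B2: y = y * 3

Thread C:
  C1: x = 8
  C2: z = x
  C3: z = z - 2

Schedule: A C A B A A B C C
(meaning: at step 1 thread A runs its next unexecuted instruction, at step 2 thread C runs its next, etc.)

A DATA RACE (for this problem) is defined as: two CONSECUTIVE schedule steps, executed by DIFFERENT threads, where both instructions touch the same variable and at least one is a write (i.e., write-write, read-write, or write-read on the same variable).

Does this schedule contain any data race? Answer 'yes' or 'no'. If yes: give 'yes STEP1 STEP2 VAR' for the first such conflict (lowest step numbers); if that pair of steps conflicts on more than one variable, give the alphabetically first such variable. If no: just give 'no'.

Steps 1,2: A(x = y) vs C(x = 8). RACE on x (W-W).
Steps 2,3: C(r=-,w=x) vs A(r=z,w=y). No conflict.
Steps 3,4: A(r=z,w=y) vs B(r=x,w=x). No conflict.
Steps 4,5: B(r=x,w=x) vs A(r=z,w=z). No conflict.
Steps 5,6: same thread (A). No race.
Steps 6,7: A(r=x,w=z) vs B(r=y,w=y). No conflict.
Steps 7,8: B(r=y,w=y) vs C(r=x,w=z). No conflict.
Steps 8,9: same thread (C). No race.
First conflict at steps 1,2.

Answer: yes 1 2 x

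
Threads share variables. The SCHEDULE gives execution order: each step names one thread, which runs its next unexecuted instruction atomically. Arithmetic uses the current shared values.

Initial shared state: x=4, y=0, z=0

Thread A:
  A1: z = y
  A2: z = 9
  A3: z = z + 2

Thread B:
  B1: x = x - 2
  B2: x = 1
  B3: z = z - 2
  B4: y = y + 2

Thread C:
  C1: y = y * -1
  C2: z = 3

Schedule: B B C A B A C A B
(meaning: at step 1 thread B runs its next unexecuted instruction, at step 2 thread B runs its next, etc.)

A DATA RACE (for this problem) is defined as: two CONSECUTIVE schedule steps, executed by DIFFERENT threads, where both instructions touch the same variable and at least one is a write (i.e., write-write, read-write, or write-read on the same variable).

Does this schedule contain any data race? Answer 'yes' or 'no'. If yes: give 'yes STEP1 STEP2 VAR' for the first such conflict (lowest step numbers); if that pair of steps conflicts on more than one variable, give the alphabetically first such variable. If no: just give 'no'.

Answer: yes 3 4 y

Derivation:
Steps 1,2: same thread (B). No race.
Steps 2,3: B(r=-,w=x) vs C(r=y,w=y). No conflict.
Steps 3,4: C(y = y * -1) vs A(z = y). RACE on y (W-R).
Steps 4,5: A(z = y) vs B(z = z - 2). RACE on z (W-W).
Steps 5,6: B(z = z - 2) vs A(z = 9). RACE on z (W-W).
Steps 6,7: A(z = 9) vs C(z = 3). RACE on z (W-W).
Steps 7,8: C(z = 3) vs A(z = z + 2). RACE on z (W-W).
Steps 8,9: A(r=z,w=z) vs B(r=y,w=y). No conflict.
First conflict at steps 3,4.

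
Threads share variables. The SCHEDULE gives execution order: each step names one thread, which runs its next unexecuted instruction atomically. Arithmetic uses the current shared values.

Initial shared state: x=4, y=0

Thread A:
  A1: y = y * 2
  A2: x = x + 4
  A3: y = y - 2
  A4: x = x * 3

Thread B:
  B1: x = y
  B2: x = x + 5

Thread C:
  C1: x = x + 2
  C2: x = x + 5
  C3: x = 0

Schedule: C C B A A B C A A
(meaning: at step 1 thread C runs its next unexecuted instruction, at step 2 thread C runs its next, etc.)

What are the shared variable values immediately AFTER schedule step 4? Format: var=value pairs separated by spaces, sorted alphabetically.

Step 1: thread C executes C1 (x = x + 2). Shared: x=6 y=0. PCs: A@0 B@0 C@1
Step 2: thread C executes C2 (x = x + 5). Shared: x=11 y=0. PCs: A@0 B@0 C@2
Step 3: thread B executes B1 (x = y). Shared: x=0 y=0. PCs: A@0 B@1 C@2
Step 4: thread A executes A1 (y = y * 2). Shared: x=0 y=0. PCs: A@1 B@1 C@2

Answer: x=0 y=0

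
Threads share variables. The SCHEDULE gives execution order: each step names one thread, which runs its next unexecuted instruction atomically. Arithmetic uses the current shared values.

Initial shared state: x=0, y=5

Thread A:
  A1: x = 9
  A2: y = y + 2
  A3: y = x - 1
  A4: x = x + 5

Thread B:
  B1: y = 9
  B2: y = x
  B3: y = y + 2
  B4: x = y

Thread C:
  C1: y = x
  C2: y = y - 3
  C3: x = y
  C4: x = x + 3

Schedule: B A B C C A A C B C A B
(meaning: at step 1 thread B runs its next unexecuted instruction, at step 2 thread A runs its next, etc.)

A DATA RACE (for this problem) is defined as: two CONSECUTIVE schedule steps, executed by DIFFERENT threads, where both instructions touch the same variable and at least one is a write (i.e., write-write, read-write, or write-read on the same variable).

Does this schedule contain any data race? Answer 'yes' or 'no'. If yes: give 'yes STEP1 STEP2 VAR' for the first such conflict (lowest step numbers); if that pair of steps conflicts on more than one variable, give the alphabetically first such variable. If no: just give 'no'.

Steps 1,2: B(r=-,w=y) vs A(r=-,w=x). No conflict.
Steps 2,3: A(x = 9) vs B(y = x). RACE on x (W-R).
Steps 3,4: B(y = x) vs C(y = x). RACE on y (W-W).
Steps 4,5: same thread (C). No race.
Steps 5,6: C(y = y - 3) vs A(y = y + 2). RACE on y (W-W).
Steps 6,7: same thread (A). No race.
Steps 7,8: A(y = x - 1) vs C(x = y). RACE on x (R-W), y (W-R). Multiple vars; alphabetically first is x.
Steps 8,9: C(x = y) vs B(y = y + 2). RACE on y (R-W).
Steps 9,10: B(r=y,w=y) vs C(r=x,w=x). No conflict.
Steps 10,11: C(x = x + 3) vs A(x = x + 5). RACE on x (W-W).
Steps 11,12: A(x = x + 5) vs B(x = y). RACE on x (W-W).
First conflict at steps 2,3.

Answer: yes 2 3 x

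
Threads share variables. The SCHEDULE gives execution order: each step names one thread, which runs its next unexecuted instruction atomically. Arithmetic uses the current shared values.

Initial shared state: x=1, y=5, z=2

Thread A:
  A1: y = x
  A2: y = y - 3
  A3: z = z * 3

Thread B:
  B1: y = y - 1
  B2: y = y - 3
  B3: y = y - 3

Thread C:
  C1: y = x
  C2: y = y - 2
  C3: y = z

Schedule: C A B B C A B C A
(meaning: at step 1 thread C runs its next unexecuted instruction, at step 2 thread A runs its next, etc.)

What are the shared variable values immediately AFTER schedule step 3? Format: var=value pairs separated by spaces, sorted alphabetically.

Step 1: thread C executes C1 (y = x). Shared: x=1 y=1 z=2. PCs: A@0 B@0 C@1
Step 2: thread A executes A1 (y = x). Shared: x=1 y=1 z=2. PCs: A@1 B@0 C@1
Step 3: thread B executes B1 (y = y - 1). Shared: x=1 y=0 z=2. PCs: A@1 B@1 C@1

Answer: x=1 y=0 z=2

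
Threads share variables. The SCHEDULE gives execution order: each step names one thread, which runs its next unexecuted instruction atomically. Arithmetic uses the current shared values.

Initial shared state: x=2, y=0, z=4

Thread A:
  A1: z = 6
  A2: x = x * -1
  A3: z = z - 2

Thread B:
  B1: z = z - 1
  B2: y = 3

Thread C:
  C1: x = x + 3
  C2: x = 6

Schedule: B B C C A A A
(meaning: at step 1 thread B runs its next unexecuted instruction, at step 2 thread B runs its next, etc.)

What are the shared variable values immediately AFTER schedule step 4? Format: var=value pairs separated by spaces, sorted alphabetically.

Step 1: thread B executes B1 (z = z - 1). Shared: x=2 y=0 z=3. PCs: A@0 B@1 C@0
Step 2: thread B executes B2 (y = 3). Shared: x=2 y=3 z=3. PCs: A@0 B@2 C@0
Step 3: thread C executes C1 (x = x + 3). Shared: x=5 y=3 z=3. PCs: A@0 B@2 C@1
Step 4: thread C executes C2 (x = 6). Shared: x=6 y=3 z=3. PCs: A@0 B@2 C@2

Answer: x=6 y=3 z=3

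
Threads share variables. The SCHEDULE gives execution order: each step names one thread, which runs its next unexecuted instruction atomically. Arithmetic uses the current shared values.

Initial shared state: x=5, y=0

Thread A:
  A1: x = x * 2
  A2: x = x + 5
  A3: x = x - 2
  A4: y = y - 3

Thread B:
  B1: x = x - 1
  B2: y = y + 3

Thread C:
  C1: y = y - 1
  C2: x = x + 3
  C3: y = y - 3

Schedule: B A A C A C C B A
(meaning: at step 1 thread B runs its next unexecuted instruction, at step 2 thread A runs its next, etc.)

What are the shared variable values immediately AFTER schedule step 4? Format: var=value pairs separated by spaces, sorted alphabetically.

Answer: x=13 y=-1

Derivation:
Step 1: thread B executes B1 (x = x - 1). Shared: x=4 y=0. PCs: A@0 B@1 C@0
Step 2: thread A executes A1 (x = x * 2). Shared: x=8 y=0. PCs: A@1 B@1 C@0
Step 3: thread A executes A2 (x = x + 5). Shared: x=13 y=0. PCs: A@2 B@1 C@0
Step 4: thread C executes C1 (y = y - 1). Shared: x=13 y=-1. PCs: A@2 B@1 C@1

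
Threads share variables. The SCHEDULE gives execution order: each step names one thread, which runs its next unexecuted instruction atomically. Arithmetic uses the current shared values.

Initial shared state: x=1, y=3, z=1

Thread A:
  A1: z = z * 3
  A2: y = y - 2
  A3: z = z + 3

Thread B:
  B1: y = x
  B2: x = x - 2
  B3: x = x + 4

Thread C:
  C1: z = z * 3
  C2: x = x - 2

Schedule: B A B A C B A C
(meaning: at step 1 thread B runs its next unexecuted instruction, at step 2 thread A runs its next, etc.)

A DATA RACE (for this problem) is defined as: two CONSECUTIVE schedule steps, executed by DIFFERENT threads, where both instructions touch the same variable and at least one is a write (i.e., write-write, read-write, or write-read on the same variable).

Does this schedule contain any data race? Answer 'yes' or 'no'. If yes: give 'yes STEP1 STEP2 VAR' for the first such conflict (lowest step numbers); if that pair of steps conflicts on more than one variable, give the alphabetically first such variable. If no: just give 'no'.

Answer: no

Derivation:
Steps 1,2: B(r=x,w=y) vs A(r=z,w=z). No conflict.
Steps 2,3: A(r=z,w=z) vs B(r=x,w=x). No conflict.
Steps 3,4: B(r=x,w=x) vs A(r=y,w=y). No conflict.
Steps 4,5: A(r=y,w=y) vs C(r=z,w=z). No conflict.
Steps 5,6: C(r=z,w=z) vs B(r=x,w=x). No conflict.
Steps 6,7: B(r=x,w=x) vs A(r=z,w=z). No conflict.
Steps 7,8: A(r=z,w=z) vs C(r=x,w=x). No conflict.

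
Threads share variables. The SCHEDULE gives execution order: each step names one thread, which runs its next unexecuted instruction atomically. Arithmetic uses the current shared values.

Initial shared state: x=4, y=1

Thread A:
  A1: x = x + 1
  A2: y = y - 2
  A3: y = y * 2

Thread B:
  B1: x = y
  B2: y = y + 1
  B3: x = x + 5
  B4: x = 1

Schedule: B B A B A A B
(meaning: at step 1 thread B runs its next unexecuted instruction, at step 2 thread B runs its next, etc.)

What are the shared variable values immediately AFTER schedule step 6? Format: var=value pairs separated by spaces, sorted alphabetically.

Answer: x=7 y=0

Derivation:
Step 1: thread B executes B1 (x = y). Shared: x=1 y=1. PCs: A@0 B@1
Step 2: thread B executes B2 (y = y + 1). Shared: x=1 y=2. PCs: A@0 B@2
Step 3: thread A executes A1 (x = x + 1). Shared: x=2 y=2. PCs: A@1 B@2
Step 4: thread B executes B3 (x = x + 5). Shared: x=7 y=2. PCs: A@1 B@3
Step 5: thread A executes A2 (y = y - 2). Shared: x=7 y=0. PCs: A@2 B@3
Step 6: thread A executes A3 (y = y * 2). Shared: x=7 y=0. PCs: A@3 B@3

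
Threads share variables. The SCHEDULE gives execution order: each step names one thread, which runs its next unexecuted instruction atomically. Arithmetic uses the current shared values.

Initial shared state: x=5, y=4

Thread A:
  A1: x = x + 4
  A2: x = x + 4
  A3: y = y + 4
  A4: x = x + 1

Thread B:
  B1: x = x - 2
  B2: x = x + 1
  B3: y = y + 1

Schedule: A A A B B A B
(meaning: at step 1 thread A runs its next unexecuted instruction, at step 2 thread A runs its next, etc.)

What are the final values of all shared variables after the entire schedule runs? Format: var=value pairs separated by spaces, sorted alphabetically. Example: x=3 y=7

Answer: x=13 y=9

Derivation:
Step 1: thread A executes A1 (x = x + 4). Shared: x=9 y=4. PCs: A@1 B@0
Step 2: thread A executes A2 (x = x + 4). Shared: x=13 y=4. PCs: A@2 B@0
Step 3: thread A executes A3 (y = y + 4). Shared: x=13 y=8. PCs: A@3 B@0
Step 4: thread B executes B1 (x = x - 2). Shared: x=11 y=8. PCs: A@3 B@1
Step 5: thread B executes B2 (x = x + 1). Shared: x=12 y=8. PCs: A@3 B@2
Step 6: thread A executes A4 (x = x + 1). Shared: x=13 y=8. PCs: A@4 B@2
Step 7: thread B executes B3 (y = y + 1). Shared: x=13 y=9. PCs: A@4 B@3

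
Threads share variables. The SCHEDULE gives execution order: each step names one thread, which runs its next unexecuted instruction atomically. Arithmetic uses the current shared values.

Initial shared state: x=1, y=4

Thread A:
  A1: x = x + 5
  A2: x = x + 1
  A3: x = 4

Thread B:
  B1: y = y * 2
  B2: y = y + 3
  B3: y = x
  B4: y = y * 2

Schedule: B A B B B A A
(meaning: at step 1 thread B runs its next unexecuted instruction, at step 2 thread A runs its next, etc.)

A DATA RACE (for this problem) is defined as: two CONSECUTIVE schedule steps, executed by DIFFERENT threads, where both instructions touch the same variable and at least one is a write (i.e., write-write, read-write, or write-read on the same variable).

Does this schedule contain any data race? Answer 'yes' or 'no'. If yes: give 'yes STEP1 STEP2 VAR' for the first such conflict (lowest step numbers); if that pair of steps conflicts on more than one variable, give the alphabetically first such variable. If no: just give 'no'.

Steps 1,2: B(r=y,w=y) vs A(r=x,w=x). No conflict.
Steps 2,3: A(r=x,w=x) vs B(r=y,w=y). No conflict.
Steps 3,4: same thread (B). No race.
Steps 4,5: same thread (B). No race.
Steps 5,6: B(r=y,w=y) vs A(r=x,w=x). No conflict.
Steps 6,7: same thread (A). No race.

Answer: no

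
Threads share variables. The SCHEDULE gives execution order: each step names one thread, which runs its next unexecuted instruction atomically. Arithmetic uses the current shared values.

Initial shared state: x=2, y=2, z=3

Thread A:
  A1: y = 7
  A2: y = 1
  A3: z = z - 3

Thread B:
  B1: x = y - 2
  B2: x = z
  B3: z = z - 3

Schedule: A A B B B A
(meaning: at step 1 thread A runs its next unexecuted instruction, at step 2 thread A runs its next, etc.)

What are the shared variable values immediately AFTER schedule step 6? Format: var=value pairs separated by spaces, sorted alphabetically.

Answer: x=3 y=1 z=-3

Derivation:
Step 1: thread A executes A1 (y = 7). Shared: x=2 y=7 z=3. PCs: A@1 B@0
Step 2: thread A executes A2 (y = 1). Shared: x=2 y=1 z=3. PCs: A@2 B@0
Step 3: thread B executes B1 (x = y - 2). Shared: x=-1 y=1 z=3. PCs: A@2 B@1
Step 4: thread B executes B2 (x = z). Shared: x=3 y=1 z=3. PCs: A@2 B@2
Step 5: thread B executes B3 (z = z - 3). Shared: x=3 y=1 z=0. PCs: A@2 B@3
Step 6: thread A executes A3 (z = z - 3). Shared: x=3 y=1 z=-3. PCs: A@3 B@3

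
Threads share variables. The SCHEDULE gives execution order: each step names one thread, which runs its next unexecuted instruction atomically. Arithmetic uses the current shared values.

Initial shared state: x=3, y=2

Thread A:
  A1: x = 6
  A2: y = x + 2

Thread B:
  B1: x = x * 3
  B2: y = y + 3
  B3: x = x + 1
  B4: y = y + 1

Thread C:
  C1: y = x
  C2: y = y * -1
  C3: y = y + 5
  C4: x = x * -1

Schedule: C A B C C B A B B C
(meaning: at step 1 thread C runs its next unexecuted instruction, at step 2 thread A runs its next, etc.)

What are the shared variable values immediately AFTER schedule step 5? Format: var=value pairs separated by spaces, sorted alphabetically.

Step 1: thread C executes C1 (y = x). Shared: x=3 y=3. PCs: A@0 B@0 C@1
Step 2: thread A executes A1 (x = 6). Shared: x=6 y=3. PCs: A@1 B@0 C@1
Step 3: thread B executes B1 (x = x * 3). Shared: x=18 y=3. PCs: A@1 B@1 C@1
Step 4: thread C executes C2 (y = y * -1). Shared: x=18 y=-3. PCs: A@1 B@1 C@2
Step 5: thread C executes C3 (y = y + 5). Shared: x=18 y=2. PCs: A@1 B@1 C@3

Answer: x=18 y=2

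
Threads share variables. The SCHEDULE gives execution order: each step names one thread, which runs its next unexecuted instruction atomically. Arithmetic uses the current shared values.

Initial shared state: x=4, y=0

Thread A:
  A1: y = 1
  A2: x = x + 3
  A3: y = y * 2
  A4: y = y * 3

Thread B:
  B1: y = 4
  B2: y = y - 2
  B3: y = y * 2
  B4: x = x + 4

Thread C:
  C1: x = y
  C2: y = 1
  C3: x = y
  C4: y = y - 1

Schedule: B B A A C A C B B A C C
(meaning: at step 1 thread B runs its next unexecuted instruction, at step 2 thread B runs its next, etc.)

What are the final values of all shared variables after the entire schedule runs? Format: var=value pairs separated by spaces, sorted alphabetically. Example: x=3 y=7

Step 1: thread B executes B1 (y = 4). Shared: x=4 y=4. PCs: A@0 B@1 C@0
Step 2: thread B executes B2 (y = y - 2). Shared: x=4 y=2. PCs: A@0 B@2 C@0
Step 3: thread A executes A1 (y = 1). Shared: x=4 y=1. PCs: A@1 B@2 C@0
Step 4: thread A executes A2 (x = x + 3). Shared: x=7 y=1. PCs: A@2 B@2 C@0
Step 5: thread C executes C1 (x = y). Shared: x=1 y=1. PCs: A@2 B@2 C@1
Step 6: thread A executes A3 (y = y * 2). Shared: x=1 y=2. PCs: A@3 B@2 C@1
Step 7: thread C executes C2 (y = 1). Shared: x=1 y=1. PCs: A@3 B@2 C@2
Step 8: thread B executes B3 (y = y * 2). Shared: x=1 y=2. PCs: A@3 B@3 C@2
Step 9: thread B executes B4 (x = x + 4). Shared: x=5 y=2. PCs: A@3 B@4 C@2
Step 10: thread A executes A4 (y = y * 3). Shared: x=5 y=6. PCs: A@4 B@4 C@2
Step 11: thread C executes C3 (x = y). Shared: x=6 y=6. PCs: A@4 B@4 C@3
Step 12: thread C executes C4 (y = y - 1). Shared: x=6 y=5. PCs: A@4 B@4 C@4

Answer: x=6 y=5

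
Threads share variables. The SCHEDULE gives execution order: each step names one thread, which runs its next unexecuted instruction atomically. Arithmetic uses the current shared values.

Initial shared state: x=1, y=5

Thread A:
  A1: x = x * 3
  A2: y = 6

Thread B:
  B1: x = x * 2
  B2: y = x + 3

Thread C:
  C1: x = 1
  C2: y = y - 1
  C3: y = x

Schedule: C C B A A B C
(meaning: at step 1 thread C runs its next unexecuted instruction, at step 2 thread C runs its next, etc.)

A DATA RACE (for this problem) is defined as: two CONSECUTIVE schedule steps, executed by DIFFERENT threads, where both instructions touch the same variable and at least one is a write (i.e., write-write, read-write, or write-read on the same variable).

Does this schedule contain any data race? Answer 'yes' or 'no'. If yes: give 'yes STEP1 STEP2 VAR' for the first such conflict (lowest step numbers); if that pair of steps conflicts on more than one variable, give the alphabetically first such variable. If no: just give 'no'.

Answer: yes 3 4 x

Derivation:
Steps 1,2: same thread (C). No race.
Steps 2,3: C(r=y,w=y) vs B(r=x,w=x). No conflict.
Steps 3,4: B(x = x * 2) vs A(x = x * 3). RACE on x (W-W).
Steps 4,5: same thread (A). No race.
Steps 5,6: A(y = 6) vs B(y = x + 3). RACE on y (W-W).
Steps 6,7: B(y = x + 3) vs C(y = x). RACE on y (W-W).
First conflict at steps 3,4.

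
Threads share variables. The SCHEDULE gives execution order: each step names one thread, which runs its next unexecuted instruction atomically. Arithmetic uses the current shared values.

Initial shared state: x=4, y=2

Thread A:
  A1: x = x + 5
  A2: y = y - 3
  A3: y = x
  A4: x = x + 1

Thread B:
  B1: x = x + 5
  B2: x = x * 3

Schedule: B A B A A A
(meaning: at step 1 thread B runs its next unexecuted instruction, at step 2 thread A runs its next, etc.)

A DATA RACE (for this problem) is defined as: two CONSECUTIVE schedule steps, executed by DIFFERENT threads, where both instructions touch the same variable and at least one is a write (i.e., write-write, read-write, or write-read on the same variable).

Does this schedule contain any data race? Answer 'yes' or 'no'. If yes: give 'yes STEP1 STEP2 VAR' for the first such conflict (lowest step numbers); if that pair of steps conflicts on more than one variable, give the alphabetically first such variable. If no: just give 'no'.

Steps 1,2: B(x = x + 5) vs A(x = x + 5). RACE on x (W-W).
Steps 2,3: A(x = x + 5) vs B(x = x * 3). RACE on x (W-W).
Steps 3,4: B(r=x,w=x) vs A(r=y,w=y). No conflict.
Steps 4,5: same thread (A). No race.
Steps 5,6: same thread (A). No race.
First conflict at steps 1,2.

Answer: yes 1 2 x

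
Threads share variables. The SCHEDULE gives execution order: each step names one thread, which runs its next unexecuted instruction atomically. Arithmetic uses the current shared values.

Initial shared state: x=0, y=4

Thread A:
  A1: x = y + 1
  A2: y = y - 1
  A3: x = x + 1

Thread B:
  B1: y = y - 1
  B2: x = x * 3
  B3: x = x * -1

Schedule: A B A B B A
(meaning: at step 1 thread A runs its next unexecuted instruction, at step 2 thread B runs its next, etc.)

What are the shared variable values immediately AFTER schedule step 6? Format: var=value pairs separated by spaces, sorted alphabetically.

Step 1: thread A executes A1 (x = y + 1). Shared: x=5 y=4. PCs: A@1 B@0
Step 2: thread B executes B1 (y = y - 1). Shared: x=5 y=3. PCs: A@1 B@1
Step 3: thread A executes A2 (y = y - 1). Shared: x=5 y=2. PCs: A@2 B@1
Step 4: thread B executes B2 (x = x * 3). Shared: x=15 y=2. PCs: A@2 B@2
Step 5: thread B executes B3 (x = x * -1). Shared: x=-15 y=2. PCs: A@2 B@3
Step 6: thread A executes A3 (x = x + 1). Shared: x=-14 y=2. PCs: A@3 B@3

Answer: x=-14 y=2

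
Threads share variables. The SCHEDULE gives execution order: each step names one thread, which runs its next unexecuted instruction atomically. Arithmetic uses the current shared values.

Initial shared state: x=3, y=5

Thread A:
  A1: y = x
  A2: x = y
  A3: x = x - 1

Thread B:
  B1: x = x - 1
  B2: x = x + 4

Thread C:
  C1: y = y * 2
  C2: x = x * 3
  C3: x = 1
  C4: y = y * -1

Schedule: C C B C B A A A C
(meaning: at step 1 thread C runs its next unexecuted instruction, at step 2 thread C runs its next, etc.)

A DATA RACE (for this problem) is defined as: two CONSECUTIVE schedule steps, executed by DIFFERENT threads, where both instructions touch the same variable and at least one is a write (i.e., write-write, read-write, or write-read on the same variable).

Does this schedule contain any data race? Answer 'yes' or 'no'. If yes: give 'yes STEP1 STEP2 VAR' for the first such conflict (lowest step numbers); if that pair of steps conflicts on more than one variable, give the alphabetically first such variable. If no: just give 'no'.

Steps 1,2: same thread (C). No race.
Steps 2,3: C(x = x * 3) vs B(x = x - 1). RACE on x (W-W).
Steps 3,4: B(x = x - 1) vs C(x = 1). RACE on x (W-W).
Steps 4,5: C(x = 1) vs B(x = x + 4). RACE on x (W-W).
Steps 5,6: B(x = x + 4) vs A(y = x). RACE on x (W-R).
Steps 6,7: same thread (A). No race.
Steps 7,8: same thread (A). No race.
Steps 8,9: A(r=x,w=x) vs C(r=y,w=y). No conflict.
First conflict at steps 2,3.

Answer: yes 2 3 x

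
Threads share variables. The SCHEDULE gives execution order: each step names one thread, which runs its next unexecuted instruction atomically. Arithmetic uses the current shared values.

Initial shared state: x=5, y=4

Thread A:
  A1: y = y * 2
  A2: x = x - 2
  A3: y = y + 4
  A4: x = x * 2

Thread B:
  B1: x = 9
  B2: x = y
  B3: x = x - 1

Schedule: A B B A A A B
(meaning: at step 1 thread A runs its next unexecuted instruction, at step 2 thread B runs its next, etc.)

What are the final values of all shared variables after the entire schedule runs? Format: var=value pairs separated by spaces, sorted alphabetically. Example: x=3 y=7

Step 1: thread A executes A1 (y = y * 2). Shared: x=5 y=8. PCs: A@1 B@0
Step 2: thread B executes B1 (x = 9). Shared: x=9 y=8. PCs: A@1 B@1
Step 3: thread B executes B2 (x = y). Shared: x=8 y=8. PCs: A@1 B@2
Step 4: thread A executes A2 (x = x - 2). Shared: x=6 y=8. PCs: A@2 B@2
Step 5: thread A executes A3 (y = y + 4). Shared: x=6 y=12. PCs: A@3 B@2
Step 6: thread A executes A4 (x = x * 2). Shared: x=12 y=12. PCs: A@4 B@2
Step 7: thread B executes B3 (x = x - 1). Shared: x=11 y=12. PCs: A@4 B@3

Answer: x=11 y=12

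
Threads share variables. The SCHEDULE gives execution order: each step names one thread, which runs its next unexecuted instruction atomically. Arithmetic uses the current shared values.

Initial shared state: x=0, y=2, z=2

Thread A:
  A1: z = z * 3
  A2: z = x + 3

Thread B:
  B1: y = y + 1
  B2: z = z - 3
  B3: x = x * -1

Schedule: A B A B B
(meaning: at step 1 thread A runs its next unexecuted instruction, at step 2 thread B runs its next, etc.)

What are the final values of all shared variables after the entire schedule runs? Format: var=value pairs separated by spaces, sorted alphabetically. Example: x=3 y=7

Answer: x=0 y=3 z=0

Derivation:
Step 1: thread A executes A1 (z = z * 3). Shared: x=0 y=2 z=6. PCs: A@1 B@0
Step 2: thread B executes B1 (y = y + 1). Shared: x=0 y=3 z=6. PCs: A@1 B@1
Step 3: thread A executes A2 (z = x + 3). Shared: x=0 y=3 z=3. PCs: A@2 B@1
Step 4: thread B executes B2 (z = z - 3). Shared: x=0 y=3 z=0. PCs: A@2 B@2
Step 5: thread B executes B3 (x = x * -1). Shared: x=0 y=3 z=0. PCs: A@2 B@3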